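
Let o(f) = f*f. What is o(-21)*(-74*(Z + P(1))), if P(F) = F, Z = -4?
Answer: 97902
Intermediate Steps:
o(f) = f²
o(-21)*(-74*(Z + P(1))) = (-21)²*(-74*(-4 + 1)) = 441*(-74*(-3)) = 441*222 = 97902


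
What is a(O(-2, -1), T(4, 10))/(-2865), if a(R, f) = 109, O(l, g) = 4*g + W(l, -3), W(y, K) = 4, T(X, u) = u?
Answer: -109/2865 ≈ -0.038045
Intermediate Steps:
O(l, g) = 4 + 4*g (O(l, g) = 4*g + 4 = 4 + 4*g)
a(O(-2, -1), T(4, 10))/(-2865) = 109/(-2865) = 109*(-1/2865) = -109/2865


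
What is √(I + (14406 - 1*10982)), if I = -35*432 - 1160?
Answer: 2*I*√3214 ≈ 113.38*I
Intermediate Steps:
I = -16280 (I = -15120 - 1160 = -16280)
√(I + (14406 - 1*10982)) = √(-16280 + (14406 - 1*10982)) = √(-16280 + (14406 - 10982)) = √(-16280 + 3424) = √(-12856) = 2*I*√3214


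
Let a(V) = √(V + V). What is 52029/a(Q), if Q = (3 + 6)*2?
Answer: 17343/2 ≈ 8671.5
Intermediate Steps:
Q = 18 (Q = 9*2 = 18)
a(V) = √2*√V (a(V) = √(2*V) = √2*√V)
52029/a(Q) = 52029/((√2*√18)) = 52029/((√2*(3*√2))) = 52029/6 = 52029*(⅙) = 17343/2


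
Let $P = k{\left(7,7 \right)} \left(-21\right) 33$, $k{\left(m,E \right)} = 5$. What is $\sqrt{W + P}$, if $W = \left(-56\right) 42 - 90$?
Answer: $i \sqrt{5907} \approx 76.857 i$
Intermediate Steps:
$W = -2442$ ($W = -2352 - 90 = -2442$)
$P = -3465$ ($P = 5 \left(-21\right) 33 = \left(-105\right) 33 = -3465$)
$\sqrt{W + P} = \sqrt{-2442 - 3465} = \sqrt{-5907} = i \sqrt{5907}$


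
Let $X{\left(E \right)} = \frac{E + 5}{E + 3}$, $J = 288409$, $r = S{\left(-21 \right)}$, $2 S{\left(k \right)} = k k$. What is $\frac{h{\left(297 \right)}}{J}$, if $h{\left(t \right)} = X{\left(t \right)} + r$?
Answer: $\frac{16613}{21630675} \approx 0.00076803$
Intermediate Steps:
$S{\left(k \right)} = \frac{k^{2}}{2}$ ($S{\left(k \right)} = \frac{k k}{2} = \frac{k^{2}}{2}$)
$r = \frac{441}{2}$ ($r = \frac{\left(-21\right)^{2}}{2} = \frac{1}{2} \cdot 441 = \frac{441}{2} \approx 220.5$)
$X{\left(E \right)} = \frac{5 + E}{3 + E}$
$h{\left(t \right)} = \frac{441}{2} + \frac{5 + t}{3 + t}$ ($h{\left(t \right)} = \frac{5 + t}{3 + t} + \frac{441}{2} = \frac{441}{2} + \frac{5 + t}{3 + t}$)
$\frac{h{\left(297 \right)}}{J} = \frac{\frac{1}{2} \frac{1}{3 + 297} \left(1333 + 443 \cdot 297\right)}{288409} = \frac{1333 + 131571}{2 \cdot 300} \cdot \frac{1}{288409} = \frac{1}{2} \cdot \frac{1}{300} \cdot 132904 \cdot \frac{1}{288409} = \frac{16613}{75} \cdot \frac{1}{288409} = \frac{16613}{21630675}$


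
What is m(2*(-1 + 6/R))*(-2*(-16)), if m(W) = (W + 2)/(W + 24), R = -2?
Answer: -12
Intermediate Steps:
m(W) = (2 + W)/(24 + W)
m(2*(-1 + 6/R))*(-2*(-16)) = ((2 + 2*(-1 + 6/(-2)))/(24 + 2*(-1 + 6/(-2))))*(-2*(-16)) = ((2 + 2*(-1 + 6*(-½)))/(24 + 2*(-1 + 6*(-½))))*32 = ((2 + 2*(-1 - 3))/(24 + 2*(-1 - 3)))*32 = ((2 + 2*(-4))/(24 + 2*(-4)))*32 = ((2 - 8)/(24 - 8))*32 = (-6/16)*32 = ((1/16)*(-6))*32 = -3/8*32 = -12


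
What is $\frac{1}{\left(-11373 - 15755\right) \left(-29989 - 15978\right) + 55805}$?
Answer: $\frac{1}{1247048581} \approx 8.0189 \cdot 10^{-10}$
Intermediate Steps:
$\frac{1}{\left(-11373 - 15755\right) \left(-29989 - 15978\right) + 55805} = \frac{1}{\left(-27128\right) \left(-45967\right) + 55805} = \frac{1}{1246992776 + 55805} = \frac{1}{1247048581}$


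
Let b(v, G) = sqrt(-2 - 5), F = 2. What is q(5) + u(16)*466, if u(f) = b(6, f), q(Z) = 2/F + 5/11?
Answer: 16/11 + 466*I*sqrt(7) ≈ 1.4545 + 1232.9*I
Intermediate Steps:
q(Z) = 16/11 (q(Z) = 2/2 + 5/11 = 2*(1/2) + 5*(1/11) = 1 + 5/11 = 16/11)
b(v, G) = I*sqrt(7) (b(v, G) = sqrt(-7) = I*sqrt(7))
u(f) = I*sqrt(7)
q(5) + u(16)*466 = 16/11 + (I*sqrt(7))*466 = 16/11 + 466*I*sqrt(7)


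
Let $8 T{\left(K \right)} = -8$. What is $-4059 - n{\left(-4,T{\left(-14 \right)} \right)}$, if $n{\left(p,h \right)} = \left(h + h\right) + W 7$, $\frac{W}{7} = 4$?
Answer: $-4253$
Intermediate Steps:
$W = 28$ ($W = 7 \cdot 4 = 28$)
$T{\left(K \right)} = -1$ ($T{\left(K \right)} = \frac{1}{8} \left(-8\right) = -1$)
$n{\left(p,h \right)} = 196 + 2 h$ ($n{\left(p,h \right)} = \left(h + h\right) + 28 \cdot 7 = 2 h + 196 = 196 + 2 h$)
$-4059 - n{\left(-4,T{\left(-14 \right)} \right)} = -4059 - \left(196 + 2 \left(-1\right)\right) = -4059 - \left(196 - 2\right) = -4059 - 194 = -4253$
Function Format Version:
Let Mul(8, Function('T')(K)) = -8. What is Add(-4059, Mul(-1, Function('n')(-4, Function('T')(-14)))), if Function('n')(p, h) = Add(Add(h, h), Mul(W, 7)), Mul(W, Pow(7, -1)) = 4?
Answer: -4253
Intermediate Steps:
W = 28 (W = Mul(7, 4) = 28)
Function('T')(K) = -1 (Function('T')(K) = Mul(Rational(1, 8), -8) = -1)
Function('n')(p, h) = Add(196, Mul(2, h)) (Function('n')(p, h) = Add(Add(h, h), Mul(28, 7)) = Add(Mul(2, h), 196) = Add(196, Mul(2, h)))
Add(-4059, Mul(-1, Function('n')(-4, Function('T')(-14)))) = Add(-4059, Mul(-1, Add(196, Mul(2, -1)))) = Add(-4059, Mul(-1, Add(196, -2))) = Add(-4059, Mul(-1, 194)) = Add(-4059, -194) = -4253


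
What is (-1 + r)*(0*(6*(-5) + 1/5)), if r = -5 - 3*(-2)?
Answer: 0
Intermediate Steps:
r = 1 (r = -5 + 6 = 1)
(-1 + r)*(0*(6*(-5) + 1/5)) = (-1 + 1)*(0*(6*(-5) + 1/5)) = 0*(0*(-30 + ⅕)) = 0*(0*(-149/5)) = 0*0 = 0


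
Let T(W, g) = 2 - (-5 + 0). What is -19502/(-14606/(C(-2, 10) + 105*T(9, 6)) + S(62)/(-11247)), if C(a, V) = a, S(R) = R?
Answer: 80387741301/82159564 ≈ 978.43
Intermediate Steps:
T(W, g) = 7 (T(W, g) = 2 - 1*(-5) = 2 + 5 = 7)
-19502/(-14606/(C(-2, 10) + 105*T(9, 6)) + S(62)/(-11247)) = -19502/(-14606/(-2 + 105*7) + 62/(-11247)) = -19502/(-14606/(-2 + 735) + 62*(-1/11247)) = -19502/(-14606/733 - 62/11247) = -19502/(-164319128/8244051) = -19502*(-8244051/164319128) = 80387741301/82159564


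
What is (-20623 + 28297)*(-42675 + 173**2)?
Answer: -97812804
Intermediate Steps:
(-20623 + 28297)*(-42675 + 173**2) = 7674*(-42675 + 29929) = 7674*(-12746) = -97812804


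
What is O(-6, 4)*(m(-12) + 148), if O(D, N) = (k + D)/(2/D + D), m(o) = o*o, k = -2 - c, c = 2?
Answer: 8760/19 ≈ 461.05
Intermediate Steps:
k = -4 (k = -2 - 1*2 = -2 - 2 = -4)
m(o) = o**2
O(D, N) = (-4 + D)/(D + 2/D) (O(D, N) = (-4 + D)/(2/D + D) = (-4 + D)/(D + 2/D))
O(-6, 4)*(m(-12) + 148) = (-6*(-4 - 6)/(2 + (-6)**2))*((-12)**2 + 148) = (-6*(-10)/(2 + 36))*(144 + 148) = -6*(-10)/38*292 = -6*1/38*(-10)*292 = (30/19)*292 = 8760/19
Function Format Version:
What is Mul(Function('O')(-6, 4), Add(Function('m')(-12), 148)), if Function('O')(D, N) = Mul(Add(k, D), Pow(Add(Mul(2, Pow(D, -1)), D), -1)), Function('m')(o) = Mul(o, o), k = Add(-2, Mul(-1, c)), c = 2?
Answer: Rational(8760, 19) ≈ 461.05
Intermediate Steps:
k = -4 (k = Add(-2, Mul(-1, 2)) = Add(-2, -2) = -4)
Function('m')(o) = Pow(o, 2)
Function('O')(D, N) = Mul(Pow(Add(D, Mul(2, Pow(D, -1))), -1), Add(-4, D)) (Function('O')(D, N) = Mul(Add(-4, D), Pow(Add(Mul(2, Pow(D, -1)), D), -1)) = Mul(Add(-4, D), Pow(Add(D, Mul(2, Pow(D, -1))), -1)) = Mul(Pow(Add(D, Mul(2, Pow(D, -1))), -1), Add(-4, D)))
Mul(Function('O')(-6, 4), Add(Function('m')(-12), 148)) = Mul(Mul(-6, Pow(Add(2, Pow(-6, 2)), -1), Add(-4, -6)), Add(Pow(-12, 2), 148)) = Mul(Mul(-6, Pow(Add(2, 36), -1), -10), Add(144, 148)) = Mul(Mul(-6, Pow(38, -1), -10), 292) = Mul(Mul(-6, Rational(1, 38), -10), 292) = Mul(Rational(30, 19), 292) = Rational(8760, 19)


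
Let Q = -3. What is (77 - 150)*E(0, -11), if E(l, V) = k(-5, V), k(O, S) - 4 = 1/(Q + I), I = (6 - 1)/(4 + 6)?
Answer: -1314/5 ≈ -262.80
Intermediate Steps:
I = ½ (I = 5/10 = 5*(⅒) = ½ ≈ 0.50000)
k(O, S) = 18/5 (k(O, S) = 4 + 1/(-3 + ½) = 4 + 1/(-5/2) = 4 - ⅖ = 18/5)
E(l, V) = 18/5
(77 - 150)*E(0, -11) = (77 - 150)*(18/5) = -73*18/5 = -1314/5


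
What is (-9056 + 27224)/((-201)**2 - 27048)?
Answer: 6056/4451 ≈ 1.3606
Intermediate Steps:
(-9056 + 27224)/((-201)**2 - 27048) = 18168/(40401 - 27048) = 18168/13353 = 18168*(1/13353) = 6056/4451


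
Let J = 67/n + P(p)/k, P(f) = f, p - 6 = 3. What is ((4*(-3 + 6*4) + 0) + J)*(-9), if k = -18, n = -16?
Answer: -11421/16 ≈ -713.81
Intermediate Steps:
p = 9 (p = 6 + 3 = 9)
J = -75/16 (J = 67/(-16) + 9/(-18) = 67*(-1/16) + 9*(-1/18) = -67/16 - 1/2 = -75/16 ≈ -4.6875)
((4*(-3 + 6*4) + 0) + J)*(-9) = ((4*(-3 + 6*4) + 0) - 75/16)*(-9) = ((4*(-3 + 24) + 0) - 75/16)*(-9) = ((4*21 + 0) - 75/16)*(-9) = ((84 + 0) - 75/16)*(-9) = (84 - 75/16)*(-9) = (1269/16)*(-9) = -11421/16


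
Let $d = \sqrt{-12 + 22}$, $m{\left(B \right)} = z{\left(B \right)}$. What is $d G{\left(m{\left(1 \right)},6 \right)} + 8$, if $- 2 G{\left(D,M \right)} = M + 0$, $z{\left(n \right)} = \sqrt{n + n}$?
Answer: $8 - 3 \sqrt{10} \approx -1.4868$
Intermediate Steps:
$z{\left(n \right)} = \sqrt{2} \sqrt{n}$ ($z{\left(n \right)} = \sqrt{2 n} = \sqrt{2} \sqrt{n}$)
$m{\left(B \right)} = \sqrt{2} \sqrt{B}$
$G{\left(D,M \right)} = - \frac{M}{2}$ ($G{\left(D,M \right)} = - \frac{M + 0}{2} = - \frac{M}{2}$)
$d = \sqrt{10} \approx 3.1623$
$d G{\left(m{\left(1 \right)},6 \right)} + 8 = \sqrt{10} \left(\left(- \frac{1}{2}\right) 6\right) + 8 = \sqrt{10} \left(-3\right) + 8 = - 3 \sqrt{10} + 8 = 8 - 3 \sqrt{10}$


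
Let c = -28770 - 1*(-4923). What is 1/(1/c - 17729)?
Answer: -23847/422783464 ≈ -5.6405e-5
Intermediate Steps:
c = -23847 (c = -28770 + 4923 = -23847)
1/(1/c - 17729) = 1/(1/(-23847) - 17729) = 1/(-1/23847 - 17729) = 1/(-422783464/23847) = -23847/422783464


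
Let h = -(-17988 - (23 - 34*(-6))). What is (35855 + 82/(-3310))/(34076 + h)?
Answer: 59339984/86541605 ≈ 0.68568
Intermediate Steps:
h = 18215 (h = -(-17988 - (23 + 204)) = -(-17988 - 1*227) = -(-17988 - 227) = -1*(-18215) = 18215)
(35855 + 82/(-3310))/(34076 + h) = (35855 + 82/(-3310))/(34076 + 18215) = (35855 + 82*(-1/3310))/52291 = (35855 - 41/1655)*(1/52291) = (59339984/1655)*(1/52291) = 59339984/86541605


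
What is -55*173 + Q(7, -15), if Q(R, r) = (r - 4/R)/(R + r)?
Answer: -532731/56 ≈ -9513.0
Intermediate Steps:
Q(R, r) = (r - 4/R)/(R + r)
-55*173 + Q(7, -15) = -55*173 + (-4 + 7*(-15))/(7*(7 - 15)) = -9515 + (⅐)*(-4 - 105)/(-8) = -9515 + (⅐)*(-⅛)*(-109) = -9515 + 109/56 = -532731/56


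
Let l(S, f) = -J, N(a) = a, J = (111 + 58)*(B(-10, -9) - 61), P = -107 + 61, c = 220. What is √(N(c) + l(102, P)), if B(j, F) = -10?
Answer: √12219 ≈ 110.54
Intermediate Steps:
P = -46
J = -11999 (J = (111 + 58)*(-10 - 61) = 169*(-71) = -11999)
l(S, f) = 11999 (l(S, f) = -1*(-11999) = 11999)
√(N(c) + l(102, P)) = √(220 + 11999) = √12219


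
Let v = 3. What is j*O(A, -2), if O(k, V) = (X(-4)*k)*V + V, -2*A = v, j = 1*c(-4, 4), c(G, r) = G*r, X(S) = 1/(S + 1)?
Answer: 48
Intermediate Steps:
X(S) = 1/(1 + S)
j = -16 (j = 1*(-4*4) = 1*(-16) = -16)
A = -3/2 (A = -½*3 = -3/2 ≈ -1.5000)
O(k, V) = V - V*k/3 (O(k, V) = (k/(1 - 4))*V + V = (k/(-3))*V + V = (-k/3)*V + V = -V*k/3 + V = V - V*k/3)
j*O(A, -2) = -16*(-2)*(3 - 1*(-3/2))/3 = -16*(-2)*(3 + 3/2)/3 = -16*(-2)*9/(3*2) = -16*(-3) = 48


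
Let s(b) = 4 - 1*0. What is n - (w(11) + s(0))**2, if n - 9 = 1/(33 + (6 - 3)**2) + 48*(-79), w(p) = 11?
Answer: -168335/42 ≈ -4008.0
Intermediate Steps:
s(b) = 4 (s(b) = 4 + 0 = 4)
n = -158885/42 (n = 9 + (1/(33 + (6 - 3)**2) + 48*(-79)) = 9 + (1/(33 + 3**2) - 3792) = 9 + (1/(33 + 9) - 3792) = 9 + (1/42 - 3792) = 9 - 159263/42 = -158885/42 ≈ -3783.0)
n - (w(11) + s(0))**2 = -158885/42 - (11 + 4)**2 = -158885/42 - 1*15**2 = -158885/42 - 1*225 = -158885/42 - 225 = -168335/42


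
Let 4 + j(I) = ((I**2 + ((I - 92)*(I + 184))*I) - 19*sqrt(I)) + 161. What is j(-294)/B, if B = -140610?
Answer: 12396647/140610 + 133*I*sqrt(6)/140610 ≈ 88.163 + 0.0023169*I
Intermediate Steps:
j(I) = 157 + I**2 - 19*sqrt(I) + I*(-92 + I)*(184 + I) (j(I) = -4 + (((I**2 + ((I - 92)*(I + 184))*I) - 19*sqrt(I)) + 161) = -4 + (((I**2 + ((-92 + I)*(184 + I))*I) - 19*sqrt(I)) + 161) = -4 + (((I**2 + I*(-92 + I)*(184 + I)) - 19*sqrt(I)) + 161) = -4 + ((I**2 - 19*sqrt(I) + I*(-92 + I)*(184 + I)) + 161) = -4 + (161 + I**2 - 19*sqrt(I) + I*(-92 + I)*(184 + I)) = 157 + I**2 - 19*sqrt(I) + I*(-92 + I)*(184 + I))
j(-294)/B = (157 + (-294)**3 - 16928*(-294) - 133*I*sqrt(6) + 93*(-294)**2)/(-140610) = (157 - 25412184 + 4976832 - 133*I*sqrt(6) + 93*86436)*(-1/140610) = (157 - 25412184 + 4976832 - 133*I*sqrt(6) + 8038548)*(-1/140610) = (-12396647 - 133*I*sqrt(6))*(-1/140610) = 12396647/140610 + 133*I*sqrt(6)/140610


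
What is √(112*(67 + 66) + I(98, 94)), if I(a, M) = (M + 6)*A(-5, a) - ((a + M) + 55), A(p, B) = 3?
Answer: 3*√1661 ≈ 122.27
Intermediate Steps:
I(a, M) = -37 - a + 2*M (I(a, M) = (M + 6)*3 - ((a + M) + 55) = (6 + M)*3 - ((M + a) + 55) = (18 + 3*M) - (55 + M + a) = (18 + 3*M) + (-55 - M - a) = -37 - a + 2*M)
√(112*(67 + 66) + I(98, 94)) = √(112*(67 + 66) + (-37 - 1*98 + 2*94)) = √(112*133 + (-37 - 98 + 188)) = √(14896 + 53) = √14949 = 3*√1661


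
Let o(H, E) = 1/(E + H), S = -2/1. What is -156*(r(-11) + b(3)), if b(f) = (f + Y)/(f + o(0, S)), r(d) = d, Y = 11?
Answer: 4212/5 ≈ 842.40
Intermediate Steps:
S = -2 (S = -2*1 = -2)
b(f) = (11 + f)/(-1/2 + f) (b(f) = (f + 11)/(f + 1/(-2 + 0)) = (11 + f)/(f + 1/(-2)) = (11 + f)/(f - 1/2) = (11 + f)/(-1/2 + f))
-156*(r(-11) + b(3)) = -156*(-11 + 2*(11 + 3)/(-1 + 2*3)) = -156*(-11 + 2*14/(-1 + 6)) = -156*(-11 + 2*14/5) = -156*(-11 + 2*(1/5)*14) = -156*(-11 + 28/5) = -156*(-27/5) = 4212/5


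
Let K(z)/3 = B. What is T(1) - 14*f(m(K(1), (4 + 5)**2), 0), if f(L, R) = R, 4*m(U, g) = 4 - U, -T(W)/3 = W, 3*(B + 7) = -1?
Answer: -3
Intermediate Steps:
B = -22/3 (B = -7 + (1/3)*(-1) = -7 - 1/3 = -22/3 ≈ -7.3333)
K(z) = -22 (K(z) = 3*(-22/3) = -22)
T(W) = -3*W
m(U, g) = 1 - U/4 (m(U, g) = (4 - U)/4 = 1 - U/4)
T(1) - 14*f(m(K(1), (4 + 5)**2), 0) = -3*1 - 14*0 = -3 + 0 = -3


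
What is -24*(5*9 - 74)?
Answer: 696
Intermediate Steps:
-24*(5*9 - 74) = -24*(45 - 74) = -24*(-29) = 696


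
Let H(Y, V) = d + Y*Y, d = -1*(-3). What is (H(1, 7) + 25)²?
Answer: 841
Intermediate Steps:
d = 3
H(Y, V) = 3 + Y² (H(Y, V) = 3 + Y*Y = 3 + Y²)
(H(1, 7) + 25)² = ((3 + 1²) + 25)² = ((3 + 1) + 25)² = (4 + 25)² = 29² = 841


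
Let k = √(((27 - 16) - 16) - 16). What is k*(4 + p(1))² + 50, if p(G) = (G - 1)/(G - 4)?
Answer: 50 + 16*I*√21 ≈ 50.0 + 73.321*I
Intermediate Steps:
p(G) = (-1 + G)/(-4 + G)
k = I*√21 (k = √((11 - 16) - 16) = √(-5 - 16) = √(-21) = I*√21 ≈ 4.5826*I)
k*(4 + p(1))² + 50 = (I*√21)*(4 + (-1 + 1)/(-4 + 1))² + 50 = (I*√21)*(4 + 0/(-3))² + 50 = (I*√21)*(4 - ⅓*0)² + 50 = (I*√21)*(4 + 0)² + 50 = (I*√21)*4² + 50 = (I*√21)*16 + 50 = 16*I*√21 + 50 = 50 + 16*I*√21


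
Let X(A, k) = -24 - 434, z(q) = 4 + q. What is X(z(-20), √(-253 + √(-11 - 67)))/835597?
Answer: -458/835597 ≈ -0.00054811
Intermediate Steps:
X(A, k) = -458
X(z(-20), √(-253 + √(-11 - 67)))/835597 = -458/835597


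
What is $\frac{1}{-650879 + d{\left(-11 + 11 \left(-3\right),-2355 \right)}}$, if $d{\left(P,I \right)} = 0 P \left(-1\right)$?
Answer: $- \frac{1}{650879} \approx -1.5364 \cdot 10^{-6}$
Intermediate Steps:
$d{\left(P,I \right)} = 0$ ($d{\left(P,I \right)} = 0 \left(-1\right) = 0$)
$\frac{1}{-650879 + d{\left(-11 + 11 \left(-3\right),-2355 \right)}} = \frac{1}{-650879 + 0} = \frac{1}{-650879} = - \frac{1}{650879}$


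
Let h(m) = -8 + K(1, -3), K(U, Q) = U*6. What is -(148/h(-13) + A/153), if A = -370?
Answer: 11692/153 ≈ 76.418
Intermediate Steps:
K(U, Q) = 6*U
h(m) = -2 (h(m) = -8 + 6*1 = -8 + 6 = -2)
-(148/h(-13) + A/153) = -(148/(-2) - 370/153) = -(148*(-½) - 370*1/153) = -(-74 - 370/153) = -1*(-11692/153) = 11692/153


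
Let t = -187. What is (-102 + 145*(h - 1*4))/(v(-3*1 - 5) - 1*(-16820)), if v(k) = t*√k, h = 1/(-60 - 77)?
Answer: -131166565/3233110402 - 5833091*I*√2/6466220804 ≈ -0.04057 - 0.0012757*I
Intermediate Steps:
h = -1/137 (h = 1/(-137) = -1/137 ≈ -0.0072993)
v(k) = -187*√k
(-102 + 145*(h - 1*4))/(v(-3*1 - 5) - 1*(-16820)) = (-102 + 145*(-1/137 - 1*4))/(-187*√(-3*1 - 5) - 1*(-16820)) = (-102 + 145*(-1/137 - 4))/(-187*√(-3 - 5) + 16820) = (-102 + 145*(-549/137))/(-374*I*√2 + 16820) = (-102 - 79605/137)/(-374*I*√2 + 16820) = -93579/(137*(-374*I*√2 + 16820)) = -93579/(137*(16820 - 374*I*√2))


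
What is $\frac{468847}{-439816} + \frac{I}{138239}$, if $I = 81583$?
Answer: $- \frac{28931431705}{60799724024} \approx -0.47585$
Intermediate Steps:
$\frac{468847}{-439816} + \frac{I}{138239} = \frac{468847}{-439816} + \frac{81583}{138239} = 468847 \left(- \frac{1}{439816}\right) + 81583 \cdot \frac{1}{138239} = - \frac{468847}{439816} + \frac{81583}{138239} = - \frac{28931431705}{60799724024}$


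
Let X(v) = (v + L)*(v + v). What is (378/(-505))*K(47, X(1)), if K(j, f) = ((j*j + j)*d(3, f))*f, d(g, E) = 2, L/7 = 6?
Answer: -146676096/505 ≈ -2.9045e+5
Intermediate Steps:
L = 42 (L = 7*6 = 42)
X(v) = 2*v*(42 + v) (X(v) = (v + 42)*(v + v) = (42 + v)*(2*v) = 2*v*(42 + v))
K(j, f) = f*(2*j + 2*j**2) (K(j, f) = ((j*j + j)*2)*f = ((j**2 + j)*2)*f = ((j + j**2)*2)*f = (2*j + 2*j**2)*f = f*(2*j + 2*j**2))
(378/(-505))*K(47, X(1)) = (378/(-505))*(2*(2*1*(42 + 1))*47*(1 + 47)) = (378*(-1/505))*(2*(2*1*43)*47*48) = -756*86*47*48/505 = -378/505*388032 = -146676096/505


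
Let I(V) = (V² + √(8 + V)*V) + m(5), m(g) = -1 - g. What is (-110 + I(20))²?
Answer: 91856 + 22720*√7 ≈ 1.5197e+5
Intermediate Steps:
I(V) = -6 + V² + V*√(8 + V) (I(V) = (V² + √(8 + V)*V) + (-1 - 1*5) = (V² + V*√(8 + V)) + (-1 - 5) = (V² + V*√(8 + V)) - 6 = -6 + V² + V*√(8 + V))
(-110 + I(20))² = (-110 + (-6 + 20² + 20*√(8 + 20)))² = (-110 + (-6 + 400 + 20*√28))² = (-110 + (-6 + 400 + 20*(2*√7)))² = (-110 + (-6 + 400 + 40*√7))² = (-110 + (394 + 40*√7))² = (284 + 40*√7)²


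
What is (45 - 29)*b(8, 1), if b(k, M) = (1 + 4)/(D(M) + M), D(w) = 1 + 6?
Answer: 10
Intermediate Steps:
D(w) = 7
b(k, M) = 5/(7 + M) (b(k, M) = (1 + 4)/(7 + M) = 5/(7 + M))
(45 - 29)*b(8, 1) = (45 - 29)*(5/(7 + 1)) = 16*(5/8) = 10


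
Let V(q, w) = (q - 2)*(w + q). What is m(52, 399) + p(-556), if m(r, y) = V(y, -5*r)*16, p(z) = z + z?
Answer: 881816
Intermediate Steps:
V(q, w) = (-2 + q)*(q + w)
p(z) = 2*z
m(r, y) = -32*y + 16*y² + 160*r - 80*r*y (m(r, y) = (y² - 2*y - (-10)*r + y*(-5*r))*16 = (y² - 2*y + 10*r - 5*r*y)*16 = -32*y + 16*y² + 160*r - 80*r*y)
m(52, 399) + p(-556) = (-32*399 + 16*399² + 160*52 - 80*52*399) + 2*(-556) = (-12768 + 16*159201 + 8320 - 1659840) - 1112 = (-12768 + 2547216 + 8320 - 1659840) - 1112 = 882928 - 1112 = 881816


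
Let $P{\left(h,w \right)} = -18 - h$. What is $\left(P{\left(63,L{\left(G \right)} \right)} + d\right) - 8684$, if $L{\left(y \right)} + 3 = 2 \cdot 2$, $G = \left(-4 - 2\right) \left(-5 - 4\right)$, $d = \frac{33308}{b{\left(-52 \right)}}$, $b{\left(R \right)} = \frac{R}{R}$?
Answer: $24543$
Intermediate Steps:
$b{\left(R \right)} = 1$
$d = 33308$ ($d = \frac{33308}{1} = 33308 \cdot 1 = 33308$)
$G = 54$ ($G = \left(-6\right) \left(-9\right) = 54$)
$L{\left(y \right)} = 1$ ($L{\left(y \right)} = -3 + 2 \cdot 2 = -3 + 4 = 1$)
$\left(P{\left(63,L{\left(G \right)} \right)} + d\right) - 8684 = \left(\left(-18 - 63\right) + 33308\right) - 8684 = \left(-81 + 33308\right) - 8684 = 33227 - 8684 = 24543$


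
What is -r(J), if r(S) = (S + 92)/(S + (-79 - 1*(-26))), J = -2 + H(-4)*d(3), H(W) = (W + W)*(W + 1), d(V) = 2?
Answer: 138/7 ≈ 19.714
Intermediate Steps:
H(W) = 2*W*(1 + W) (H(W) = (2*W)*(1 + W) = 2*W*(1 + W))
J = 46 (J = -2 + (2*(-4)*(1 - 4))*2 = -2 + (2*(-4)*(-3))*2 = -2 + 24*2 = -2 + 48 = 46)
r(S) = (92 + S)/(-53 + S) (r(S) = (92 + S)/(S + (-79 + 26)) = (92 + S)/(S - 53) = (92 + S)/(-53 + S))
-r(J) = -(92 + 46)/(-53 + 46) = -138/(-7) = -(-1)*138/7 = -1*(-138/7) = 138/7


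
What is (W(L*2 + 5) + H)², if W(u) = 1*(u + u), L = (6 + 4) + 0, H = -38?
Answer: 144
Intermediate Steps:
L = 10 (L = 10 + 0 = 10)
W(u) = 2*u (W(u) = 1*(2*u) = 2*u)
(W(L*2 + 5) + H)² = (2*(10*2 + 5) - 38)² = (2*(20 + 5) - 38)² = (2*25 - 38)² = (50 - 38)² = 12² = 144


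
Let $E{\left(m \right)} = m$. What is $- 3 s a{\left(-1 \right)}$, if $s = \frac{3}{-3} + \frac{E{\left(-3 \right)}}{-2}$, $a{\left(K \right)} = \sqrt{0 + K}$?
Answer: $- \frac{3 i}{2} \approx - 1.5 i$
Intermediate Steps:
$a{\left(K \right)} = \sqrt{K}$
$s = \frac{1}{2}$ ($s = \frac{3}{-3} - \frac{3}{-2} = 3 \left(- \frac{1}{3}\right) - - \frac{3}{2} = -1 + \frac{3}{2} = \frac{1}{2} \approx 0.5$)
$- 3 s a{\left(-1 \right)} = \left(-3\right) \frac{1}{2} \sqrt{-1} = - \frac{3 i}{2}$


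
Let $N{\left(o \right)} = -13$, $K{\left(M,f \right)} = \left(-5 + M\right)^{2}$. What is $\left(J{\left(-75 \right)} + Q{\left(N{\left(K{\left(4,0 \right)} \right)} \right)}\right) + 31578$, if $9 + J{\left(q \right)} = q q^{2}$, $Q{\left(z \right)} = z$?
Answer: $-390319$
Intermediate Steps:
$J{\left(q \right)} = -9 + q^{3}$ ($J{\left(q \right)} = -9 + q q^{2} = -9 + q^{3}$)
$\left(J{\left(-75 \right)} + Q{\left(N{\left(K{\left(4,0 \right)} \right)} \right)}\right) + 31578 = \left(\left(-9 + \left(-75\right)^{3}\right) - 13\right) + 31578 = \left(\left(-9 - 421875\right) - 13\right) + 31578 = \left(-421884 - 13\right) + 31578 = -421897 + 31578 = -390319$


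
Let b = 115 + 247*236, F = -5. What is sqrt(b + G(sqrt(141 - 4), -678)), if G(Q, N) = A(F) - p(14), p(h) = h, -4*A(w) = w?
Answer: 3*sqrt(25953)/2 ≈ 241.65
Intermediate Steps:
A(w) = -w/4
G(Q, N) = -51/4 (G(Q, N) = -1/4*(-5) - 1*14 = 5/4 - 14 = -51/4)
b = 58407 (b = 115 + 58292 = 58407)
sqrt(b + G(sqrt(141 - 4), -678)) = sqrt(58407 - 51/4) = sqrt(233577/4) = 3*sqrt(25953)/2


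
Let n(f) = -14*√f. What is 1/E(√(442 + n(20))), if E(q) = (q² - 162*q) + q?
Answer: -√2/(-442*√2 + 28*√10 + 322*√(221 - 14*√5)) ≈ -0.00036277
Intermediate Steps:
E(q) = q² - 161*q
1/E(√(442 + n(20))) = 1/(√(442 - 28*√5)*(-161 + √(442 - 28*√5))) = 1/((-161 + √(442 - 28*√5))*√(442 - 28*√5))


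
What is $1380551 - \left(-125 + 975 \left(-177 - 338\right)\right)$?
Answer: $1882801$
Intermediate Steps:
$1380551 - \left(-125 + 975 \left(-177 - 338\right)\right) = 1380551 - \left(-125 + 975 \left(-515\right)\right) = 1380551 - \left(-125 - 502125\right) = 1380551 - -502250 = 1380551 + 502250 = 1882801$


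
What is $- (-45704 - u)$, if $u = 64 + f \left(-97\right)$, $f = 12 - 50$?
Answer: $49454$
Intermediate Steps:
$f = -38$
$u = 3750$ ($u = 64 - -3686 = 64 + 3686 = 3750$)
$- (-45704 - u) = - (-45704 - 3750) = \left(-1\right) \left(-49454\right) = 49454$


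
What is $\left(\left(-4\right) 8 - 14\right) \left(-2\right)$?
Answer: $92$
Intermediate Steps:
$\left(\left(-4\right) 8 - 14\right) \left(-2\right) = \left(-32 - 14\right) \left(-2\right) = \left(-46\right) \left(-2\right) = 92$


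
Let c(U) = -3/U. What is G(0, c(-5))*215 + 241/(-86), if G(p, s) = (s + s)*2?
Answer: 44135/86 ≈ 513.20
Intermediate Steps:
G(p, s) = 4*s (G(p, s) = (2*s)*2 = 4*s)
G(0, c(-5))*215 + 241/(-86) = (4*(-3/(-5)))*215 + 241/(-86) = (4*(-3*(-1/5)))*215 + 241*(-1/86) = (4*(3/5))*215 - 241/86 = (12/5)*215 - 241/86 = 516 - 241/86 = 44135/86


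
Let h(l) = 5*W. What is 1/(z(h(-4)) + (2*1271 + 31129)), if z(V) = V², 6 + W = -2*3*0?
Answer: 1/34571 ≈ 2.8926e-5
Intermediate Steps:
W = -6 (W = -6 - 2*3*0 = -6 - 6*0 = -6 + 0 = -6)
h(l) = -30 (h(l) = 5*(-6) = -30)
1/(z(h(-4)) + (2*1271 + 31129)) = 1/((-30)² + (2*1271 + 31129)) = 1/(900 + (2542 + 31129)) = 1/(900 + 33671) = 1/34571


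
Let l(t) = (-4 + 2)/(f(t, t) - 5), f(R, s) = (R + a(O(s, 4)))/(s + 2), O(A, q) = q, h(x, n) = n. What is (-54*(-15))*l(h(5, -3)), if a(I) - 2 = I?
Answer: 405/2 ≈ 202.50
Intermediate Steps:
a(I) = 2 + I
f(R, s) = (6 + R)/(2 + s) (f(R, s) = (R + (2 + 4))/(s + 2) = (R + 6)/(2 + s) = (6 + R)/(2 + s))
l(t) = -2/(-5 + (6 + t)/(2 + t)) (l(t) = (-4 + 2)/((6 + t)/(2 + t) - 5) = -2/(-5 + (6 + t)/(2 + t)))
(-54*(-15))*l(h(5, -3)) = (-54*(-15))*((2 - 3)/(2*(1 - 3))) = 810*((1/2)*(-1)/(-2)) = 810*((1/2)*(-1/2)*(-1)) = 810*(1/4) = 405/2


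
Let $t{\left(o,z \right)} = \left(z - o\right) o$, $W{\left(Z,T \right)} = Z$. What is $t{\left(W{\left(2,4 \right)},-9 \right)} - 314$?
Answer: $-336$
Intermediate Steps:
$t{\left(o,z \right)} = o \left(z - o\right)$
$t{\left(W{\left(2,4 \right)},-9 \right)} - 314 = 2 \left(-9 - 2\right) - 314 = 2 \left(-11\right) - 314 = -22 - 314 = -336$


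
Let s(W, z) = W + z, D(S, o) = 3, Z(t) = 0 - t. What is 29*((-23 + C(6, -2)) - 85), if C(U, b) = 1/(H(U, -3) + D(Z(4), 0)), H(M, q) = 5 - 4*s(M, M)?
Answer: -125309/40 ≈ -3132.7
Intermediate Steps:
Z(t) = -t
H(M, q) = 5 - 8*M (H(M, q) = 5 - 4*(M + M) = 5 - 8*M)
C(U, b) = 1/(8 - 8*U) (C(U, b) = 1/((5 - 8*U) + 3) = 1/(8 - 8*U))
29*((-23 + C(6, -2)) - 85) = 29*((-23 - 1/(-8 + 8*6)) - 85) = 29*((-23 - 1/(-8 + 48)) - 85) = 29*((-23 - 1/40) - 85) = 29*(-921/40 - 85) = 29*(-4321/40) = -125309/40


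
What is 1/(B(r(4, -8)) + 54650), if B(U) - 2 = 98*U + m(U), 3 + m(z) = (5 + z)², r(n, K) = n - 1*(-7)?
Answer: 1/55983 ≈ 1.7863e-5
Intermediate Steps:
r(n, K) = 7 + n (r(n, K) = n + 7 = 7 + n)
m(z) = -3 + (5 + z)²
B(U) = -1 + (5 + U)² + 98*U (B(U) = 2 + (98*U + (-3 + (5 + U)²)) = 2 + (-3 + (5 + U)² + 98*U) = -1 + (5 + U)² + 98*U)
1/(B(r(4, -8)) + 54650) = 1/((24 + (7 + 4)² + 108*(7 + 4)) + 54650) = 1/((24 + 11² + 108*11) + 54650) = 1/((24 + 121 + 1188) + 54650) = 1/(1333 + 54650) = 1/55983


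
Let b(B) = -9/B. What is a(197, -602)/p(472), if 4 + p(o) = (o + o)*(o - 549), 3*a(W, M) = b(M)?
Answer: -3/43760584 ≈ -6.8555e-8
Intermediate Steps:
a(W, M) = -3/M (a(W, M) = (-9/M)/3 = -3/M)
p(o) = -4 + 2*o*(-549 + o) (p(o) = -4 + (o + o)*(o - 549) = -4 + (2*o)*(-549 + o) = -4 + 2*o*(-549 + o))
a(197, -602)/p(472) = (-3/(-602))/(-4 - 1098*472 + 2*472²) = (-3*(-1/602))/(-4 - 518256 + 2*222784) = 3/(602*(-4 - 518256 + 445568)) = (3/602)/(-72692) = (3/602)*(-1/72692) = -3/43760584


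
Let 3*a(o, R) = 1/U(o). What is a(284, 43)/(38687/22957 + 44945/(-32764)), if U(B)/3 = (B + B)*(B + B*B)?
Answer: 17094617/2216827447740360 ≈ 7.7113e-9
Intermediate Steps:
U(B) = 6*B*(B + B²) (U(B) = 3*((B + B)*(B + B*B)) = 3*((2*B)*(B + B²)) = 3*(2*B*(B + B²)) = 6*B*(B + B²))
a(o, R) = 1/(18*o²*(1 + o)) (a(o, R) = 1/(3*((6*o²*(1 + o)))) = (1/(6*o²*(1 + o)))/3 = 1/(18*o²*(1 + o)))
a(284, 43)/(38687/22957 + 44945/(-32764)) = ((1/18)/(284²*(1 + 284)))/(38687/22957 + 44945/(-32764)) = ((1/18)*(1/80656)/285)/(38687*(1/22957) + 44945*(-1/32764)) = ((1/18)*(1/80656)*(1/285))/(3517/2087 - 44945/32764) = 1/(413765280*(21430773/68378468)) = (1/413765280)*(68378468/21430773) = 17094617/2216827447740360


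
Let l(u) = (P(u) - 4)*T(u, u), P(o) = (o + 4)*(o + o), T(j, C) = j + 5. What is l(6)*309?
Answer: 394284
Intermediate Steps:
T(j, C) = 5 + j
P(o) = 2*o*(4 + o) (P(o) = (4 + o)*(2*o) = 2*o*(4 + o))
l(u) = (-4 + 2*u*(4 + u))*(5 + u) (l(u) = (2*u*(4 + u) - 4)*(5 + u) = (-4 + 2*u*(4 + u))*(5 + u))
l(6)*309 = (2*(-2 + 6*(4 + 6))*(5 + 6))*309 = (2*(-2 + 6*10)*11)*309 = (2*(-2 + 60)*11)*309 = (2*58*11)*309 = 1276*309 = 394284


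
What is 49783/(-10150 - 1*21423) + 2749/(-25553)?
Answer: -1358899176/806784869 ≈ -1.6843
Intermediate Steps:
49783/(-10150 - 1*21423) + 2749/(-25553) = 49783/(-10150 - 21423) + 2749*(-1/25553) = 49783/(-31573) - 2749/25553 = 49783*(-1/31573) - 2749/25553 = -49783/31573 - 2749/25553 = -1358899176/806784869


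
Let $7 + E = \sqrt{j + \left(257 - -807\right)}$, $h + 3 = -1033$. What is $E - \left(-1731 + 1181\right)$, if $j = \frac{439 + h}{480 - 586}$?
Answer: $543 + \frac{\sqrt{12018386}}{106} \approx 575.71$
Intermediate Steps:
$h = -1036$ ($h = -3 - 1033 = -1036$)
$j = \frac{597}{106}$ ($j = \frac{439 - 1036}{480 - 586} = - \frac{597}{-106} = \left(-597\right) \left(- \frac{1}{106}\right) = \frac{597}{106} \approx 5.6321$)
$E = -7 + \frac{\sqrt{12018386}}{106}$ ($E = -7 + \sqrt{\frac{597}{106} + \left(257 - -807\right)} = -7 + \sqrt{\frac{597}{106} + \left(257 + 807\right)} = -7 + \sqrt{\frac{597}{106} + 1064} = -7 + \sqrt{\frac{113381}{106}} = -7 + \frac{\sqrt{12018386}}{106} \approx 25.705$)
$E - \left(-1731 + 1181\right) = \left(-7 + \frac{\sqrt{12018386}}{106}\right) - \left(-1731 + 1181\right) = \left(-7 + \frac{\sqrt{12018386}}{106}\right) - -550 = \left(-7 + \frac{\sqrt{12018386}}{106}\right) + 550 = 543 + \frac{\sqrt{12018386}}{106}$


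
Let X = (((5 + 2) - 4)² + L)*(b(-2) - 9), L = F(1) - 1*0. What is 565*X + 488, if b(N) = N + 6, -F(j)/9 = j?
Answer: 488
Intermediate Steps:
F(j) = -9*j
b(N) = 6 + N
L = -9 (L = -9*1 - 1*0 = -9 + 0 = -9)
X = 0 (X = (((5 + 2) - 4)² - 9)*((6 - 2) - 9) = ((7 - 4)² - 9)*(4 - 9) = (3² - 9)*(-5) = (9 - 9)*(-5) = 0*(-5) = 0)
565*X + 488 = 565*0 + 488 = 0 + 488 = 488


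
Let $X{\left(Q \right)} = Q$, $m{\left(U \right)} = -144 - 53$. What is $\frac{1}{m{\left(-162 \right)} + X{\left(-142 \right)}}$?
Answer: $- \frac{1}{339} \approx -0.0029499$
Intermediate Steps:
$m{\left(U \right)} = -197$
$\frac{1}{m{\left(-162 \right)} + X{\left(-142 \right)}} = \frac{1}{-197 - 142} = \frac{1}{-339} = - \frac{1}{339}$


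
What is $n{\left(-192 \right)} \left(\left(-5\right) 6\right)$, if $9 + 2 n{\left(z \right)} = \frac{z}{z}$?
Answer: $120$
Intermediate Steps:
$n{\left(z \right)} = -4$ ($n{\left(z \right)} = - \frac{9}{2} + \frac{z \frac{1}{z}}{2} = - \frac{9}{2} + \frac{1}{2} \cdot 1 = - \frac{9}{2} + \frac{1}{2} = -4$)
$n{\left(-192 \right)} \left(\left(-5\right) 6\right) = - 4 \left(\left(-5\right) 6\right) = \left(-4\right) \left(-30\right) = 120$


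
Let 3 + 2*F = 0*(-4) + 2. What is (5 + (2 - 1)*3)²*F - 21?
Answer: -53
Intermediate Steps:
F = -½ (F = -3/2 + (0*(-4) + 2)/2 = -3/2 + (0 + 2)/2 = -3/2 + (½)*2 = -3/2 + 1 = -½ ≈ -0.50000)
(5 + (2 - 1)*3)²*F - 21 = (5 + (2 - 1)*3)²*(-½) - 21 = (5 + 1*3)²*(-½) - 21 = (5 + 3)²*(-½) - 21 = 8²*(-½) - 21 = 64*(-½) - 21 = -32 - 21 = -53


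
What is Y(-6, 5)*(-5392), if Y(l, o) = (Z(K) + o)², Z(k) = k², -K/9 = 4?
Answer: -9126504592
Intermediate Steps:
K = -36 (K = -9*4 = -36)
Y(l, o) = (1296 + o)² (Y(l, o) = ((-36)² + o)² = (1296 + o)²)
Y(-6, 5)*(-5392) = (1296 + 5)²*(-5392) = 1301²*(-5392) = 1692601*(-5392) = -9126504592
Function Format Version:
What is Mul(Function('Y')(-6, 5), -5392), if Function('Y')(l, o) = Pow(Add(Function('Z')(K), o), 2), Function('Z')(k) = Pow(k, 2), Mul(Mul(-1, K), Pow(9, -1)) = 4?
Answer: -9126504592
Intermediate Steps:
K = -36 (K = Mul(-9, 4) = -36)
Function('Y')(l, o) = Pow(Add(1296, o), 2) (Function('Y')(l, o) = Pow(Add(Pow(-36, 2), o), 2) = Pow(Add(1296, o), 2))
Mul(Function('Y')(-6, 5), -5392) = Mul(Pow(Add(1296, 5), 2), -5392) = Mul(Pow(1301, 2), -5392) = Mul(1692601, -5392) = -9126504592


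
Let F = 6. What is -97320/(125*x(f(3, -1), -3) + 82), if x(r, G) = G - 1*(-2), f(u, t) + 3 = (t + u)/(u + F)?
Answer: 97320/43 ≈ 2263.3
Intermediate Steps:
f(u, t) = -3 + (t + u)/(6 + u) (f(u, t) = -3 + (t + u)/(u + 6) = -3 + (t + u)/(6 + u))
x(r, G) = 2 + G (x(r, G) = G + 2 = 2 + G)
-97320/(125*x(f(3, -1), -3) + 82) = -97320/(125*(2 - 3) + 82) = -97320/(125*(-1) + 82) = -97320/(-125 + 82) = -97320/(-43) = -97320*(-1/43) = 97320/43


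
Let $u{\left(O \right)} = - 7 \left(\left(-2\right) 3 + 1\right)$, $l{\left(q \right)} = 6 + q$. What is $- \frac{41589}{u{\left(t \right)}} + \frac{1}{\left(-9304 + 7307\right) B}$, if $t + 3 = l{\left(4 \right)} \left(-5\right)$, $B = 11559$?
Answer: $- \frac{960012320282}{807916305} \approx -1188.3$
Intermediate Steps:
$t = -53$ ($t = -3 + \left(6 + 4\right) \left(-5\right) = -3 + 10 \left(-5\right) = -3 - 50 = -53$)
$u{\left(O \right)} = 35$ ($u{\left(O \right)} = - 7 \left(-6 + 1\right) = \left(-7\right) \left(-5\right) = 35$)
$- \frac{41589}{u{\left(t \right)}} + \frac{1}{\left(-9304 + 7307\right) B} = - \frac{41589}{35} + \frac{1}{\left(-9304 + 7307\right) 11559} = \left(-41589\right) \frac{1}{35} + \frac{1}{-1997} \cdot \frac{1}{11559} = - \frac{41589}{35} - \frac{1}{23083323} = - \frac{960012320282}{807916305}$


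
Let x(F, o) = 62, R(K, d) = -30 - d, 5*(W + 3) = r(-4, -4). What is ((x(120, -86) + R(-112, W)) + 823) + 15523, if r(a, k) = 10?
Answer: 16379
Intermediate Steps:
W = -1 (W = -3 + (1/5)*10 = -3 + 2 = -1)
((x(120, -86) + R(-112, W)) + 823) + 15523 = ((62 + (-30 - 1*(-1))) + 823) + 15523 = ((62 + (-30 + 1)) + 823) + 15523 = ((62 - 29) + 823) + 15523 = (33 + 823) + 15523 = 856 + 15523 = 16379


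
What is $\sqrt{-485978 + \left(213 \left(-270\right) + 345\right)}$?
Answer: $i \sqrt{543143} \approx 736.98 i$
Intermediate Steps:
$\sqrt{-485978 + \left(213 \left(-270\right) + 345\right)} = \sqrt{-485978 + \left(-57510 + 345\right)} = \sqrt{-485978 - 57165} = \sqrt{-543143} = i \sqrt{543143}$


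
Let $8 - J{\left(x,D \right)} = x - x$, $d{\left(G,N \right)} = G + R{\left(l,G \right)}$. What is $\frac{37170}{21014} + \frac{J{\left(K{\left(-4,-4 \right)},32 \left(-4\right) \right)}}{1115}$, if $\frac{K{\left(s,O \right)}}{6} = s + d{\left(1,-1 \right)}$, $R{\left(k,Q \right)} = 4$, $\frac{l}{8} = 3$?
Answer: $\frac{2972333}{1673615} \approx 1.776$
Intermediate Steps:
$l = 24$ ($l = 8 \cdot 3 = 24$)
$d{\left(G,N \right)} = 4 + G$ ($d{\left(G,N \right)} = G + 4 = 4 + G$)
$K{\left(s,O \right)} = 30 + 6 s$ ($K{\left(s,O \right)} = 6 \left(s + \left(4 + 1\right)\right) = 6 \left(s + 5\right) = 6 \left(5 + s\right) = 30 + 6 s$)
$J{\left(x,D \right)} = 8$ ($J{\left(x,D \right)} = 8 - \left(x - x\right) = 8 - 0 = 8 + 0 = 8$)
$\frac{37170}{21014} + \frac{J{\left(K{\left(-4,-4 \right)},32 \left(-4\right) \right)}}{1115} = \frac{37170}{21014} + \frac{8}{1115} = 37170 \cdot \frac{1}{21014} + 8 \cdot \frac{1}{1115} = \frac{2655}{1501} + \frac{8}{1115} = \frac{2972333}{1673615}$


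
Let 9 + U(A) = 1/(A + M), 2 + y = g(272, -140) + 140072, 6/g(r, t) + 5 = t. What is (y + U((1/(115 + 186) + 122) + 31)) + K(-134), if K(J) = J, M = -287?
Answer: 818332689552/5848285 ≈ 1.3993e+5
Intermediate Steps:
g(r, t) = 6/(-5 + t)
y = 20310144/145 (y = -2 + (6/(-5 - 140) + 140072) = -2 + (6/(-145) + 140072) = -2 + (6*(-1/145) + 140072) = -2 + (-6/145 + 140072) = -2 + 20310434/145 = 20310144/145 ≈ 1.4007e+5)
U(A) = -9 + 1/(-287 + A) (U(A) = -9 + 1/(A - 287) = -9 + 1/(-287 + A))
(y + U((1/(115 + 186) + 122) + 31)) + K(-134) = (20310144/145 + (2584 - 9*((1/(115 + 186) + 122) + 31))/(-287 + ((1/(115 + 186) + 122) + 31))) - 134 = (20310144/145 + (2584 - 9*((1/301 + 122) + 31))/(-287 + ((1/301 + 122) + 31))) - 134 = (20310144/145 + (2584 - 9*(36723/301 + 31))/(-287 + (36723/301 + 31))) - 134 = (20310144/145 + (2584 - 9*46054/301)/(-287 + 46054/301)) - 134 = (20310144/145 + (2584 - 414486/301)/(-40333/301)) - 134 = (20310144/145 - 301/40333*363298/301) - 134 = (20310144/145 - 363298/40333) - 134 = 819116359742/5848285 - 134 = 818332689552/5848285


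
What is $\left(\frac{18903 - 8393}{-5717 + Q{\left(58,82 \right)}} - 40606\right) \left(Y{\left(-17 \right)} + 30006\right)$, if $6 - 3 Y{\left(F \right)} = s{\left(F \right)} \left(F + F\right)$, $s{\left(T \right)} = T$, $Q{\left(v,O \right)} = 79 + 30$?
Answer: $- \frac{5092361094317}{4206} \approx -1.2107 \cdot 10^{9}$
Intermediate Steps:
$Q{\left(v,O \right)} = 109$
$Y{\left(F \right)} = 2 - \frac{2 F^{2}}{3}$ ($Y{\left(F \right)} = 2 - \frac{F \left(F + F\right)}{3} = 2 - \frac{F 2 F}{3} = 2 - \frac{2 F^{2}}{3}$)
$\left(\frac{18903 - 8393}{-5717 + Q{\left(58,82 \right)}} - 40606\right) \left(Y{\left(-17 \right)} + 30006\right) = \left(\frac{18903 - 8393}{-5717 + 109} - 40606\right) \left(\left(2 - \frac{2 \left(-17\right)^{2}}{3}\right) + 30006\right) = \left(\frac{10510}{-5608} - 40606\right) \left(\left(2 - \frac{578}{3}\right) + 30006\right) = \left(10510 \left(- \frac{1}{5608}\right) - 40606\right) \left(\left(2 - \frac{578}{3}\right) + 30006\right) = \left(- \frac{5255}{2804} - 40606\right) \left(- \frac{572}{3} + 30006\right) = \left(- \frac{113864479}{2804}\right) \frac{89446}{3} = - \frac{5092361094317}{4206}$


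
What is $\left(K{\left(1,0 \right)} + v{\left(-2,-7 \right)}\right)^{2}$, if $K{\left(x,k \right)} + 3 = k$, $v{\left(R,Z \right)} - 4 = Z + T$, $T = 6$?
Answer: $0$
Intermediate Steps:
$v{\left(R,Z \right)} = 10 + Z$ ($v{\left(R,Z \right)} = 4 + \left(Z + 6\right) = 4 + \left(6 + Z\right) = 10 + Z$)
$K{\left(x,k \right)} = -3 + k$
$\left(K{\left(1,0 \right)} + v{\left(-2,-7 \right)}\right)^{2} = \left(\left(-3 + 0\right) + \left(10 - 7\right)\right)^{2} = \left(-3 + 3\right)^{2} = 0^{2} = 0$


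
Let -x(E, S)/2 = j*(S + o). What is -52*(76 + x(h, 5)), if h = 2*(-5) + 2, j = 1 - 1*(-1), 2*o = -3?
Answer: -3224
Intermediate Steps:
o = -3/2 (o = (½)*(-3) = -3/2 ≈ -1.5000)
j = 2 (j = 1 + 1 = 2)
h = -8 (h = -10 + 2 = -8)
x(E, S) = 6 - 4*S (x(E, S) = -4*(S - 3/2) = -4*(-3/2 + S) = -2*(-3 + 2*S) = 6 - 4*S)
-52*(76 + x(h, 5)) = -52*(76 + (6 - 4*5)) = -52*(76 + (6 - 20)) = -52*(76 - 14) = -52*62 = -3224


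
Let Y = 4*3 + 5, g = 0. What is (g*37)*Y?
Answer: 0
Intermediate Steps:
Y = 17 (Y = 12 + 5 = 17)
(g*37)*Y = (0*37)*17 = 0*17 = 0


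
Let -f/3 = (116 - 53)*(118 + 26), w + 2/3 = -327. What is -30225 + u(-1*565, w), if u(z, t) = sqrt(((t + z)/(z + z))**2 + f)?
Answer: -30225 + I*sqrt(78190455479)/1695 ≈ -30225.0 + 164.97*I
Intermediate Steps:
w = -983/3 (w = -2/3 - 327 = -983/3 ≈ -327.67)
f = -27216 (f = -3*(116 - 53)*(118 + 26) = -189*144 = -3*9072 = -27216)
u(z, t) = sqrt(-27216 + (t + z)**2/(4*z**2)) (u(z, t) = sqrt(((t + z)/(z + z))**2 - 27216) = sqrt(((t + z)/((2*z)))**2 - 27216) = sqrt(((t + z)*(1/(2*z)))**2 - 27216) = sqrt(((t + z)/(2*z))**2 - 27216) = sqrt((t + z)**2/(4*z**2) - 27216) = sqrt(-27216 + (t + z)**2/(4*z**2)))
-30225 + u(-1*565, w) = -30225 + sqrt(-108864 + (-983/3 - 1*565)**2/(-1*565)**2)/2 = -30225 + sqrt(-108864 + (-983/3 - 565)**2/(-565)**2)/2 = -30225 + sqrt(-108864 + (-2678/3)**2/319225)/2 = -30225 + sqrt(-108864 + (1/319225)*(7171684/9))/2 = -30225 + sqrt(-108864 + 7171684/2873025)/2 = -30225 + sqrt(-312761821916/2873025)/2 = -30225 + (2*I*sqrt(78190455479)/1695)/2 = -30225 + I*sqrt(78190455479)/1695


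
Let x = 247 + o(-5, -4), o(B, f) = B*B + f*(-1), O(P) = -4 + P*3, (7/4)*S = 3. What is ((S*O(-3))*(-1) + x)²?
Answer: 4359744/49 ≈ 88974.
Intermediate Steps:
S = 12/7 (S = (4/7)*3 = 12/7 ≈ 1.7143)
O(P) = -4 + 3*P
o(B, f) = B² - f
x = 276 (x = 247 + ((-5)² - 1*(-4)) = 247 + (25 + 4) = 247 + 29 = 276)
((S*O(-3))*(-1) + x)² = ((12*(-4 + 3*(-3))/7)*(-1) + 276)² = ((12*(-4 - 9)/7)*(-1) + 276)² = (((12/7)*(-13))*(-1) + 276)² = (-156/7*(-1) + 276)² = (156/7 + 276)² = (2088/7)² = 4359744/49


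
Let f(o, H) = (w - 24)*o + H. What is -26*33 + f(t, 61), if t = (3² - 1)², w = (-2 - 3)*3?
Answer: -3293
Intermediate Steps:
w = -15 (w = -5*3 = -15)
t = 64 (t = (9 - 1)² = 8² = 64)
f(o, H) = H - 39*o (f(o, H) = (-15 - 24)*o + H = -39*o + H = H - 39*o)
-26*33 + f(t, 61) = -26*33 + (61 - 39*64) = -858 + (61 - 2496) = -858 - 2435 = -3293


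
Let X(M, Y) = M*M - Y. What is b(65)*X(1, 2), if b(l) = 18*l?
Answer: -1170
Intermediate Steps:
X(M, Y) = M² - Y
b(65)*X(1, 2) = (18*65)*(1² - 1*2) = 1170*(1 - 2) = 1170*(-1) = -1170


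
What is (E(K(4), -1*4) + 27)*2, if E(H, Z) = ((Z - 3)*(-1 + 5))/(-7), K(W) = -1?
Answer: 62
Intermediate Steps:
E(H, Z) = 12/7 - 4*Z/7 (E(H, Z) = ((-3 + Z)*4)*(-⅐) = (-12 + 4*Z)*(-⅐) = 12/7 - 4*Z/7)
(E(K(4), -1*4) + 27)*2 = ((12/7 - (-4)*4/7) + 27)*2 = ((12/7 - 4/7*(-4)) + 27)*2 = ((12/7 + 16/7) + 27)*2 = (4 + 27)*2 = 31*2 = 62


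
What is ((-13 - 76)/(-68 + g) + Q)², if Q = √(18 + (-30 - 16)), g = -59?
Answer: -443691/16129 + 356*I*√7/127 ≈ -27.509 + 7.4164*I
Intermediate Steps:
Q = 2*I*√7 (Q = √(18 - 46) = √(-28) = 2*I*√7 ≈ 5.2915*I)
((-13 - 76)/(-68 + g) + Q)² = ((-13 - 76)/(-68 - 59) + 2*I*√7)² = (-89/(-127) + 2*I*√7)² = (-89*(-1/127) + 2*I*√7)² = (89/127 + 2*I*√7)²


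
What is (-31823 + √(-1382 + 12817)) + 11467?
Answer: -20356 + √11435 ≈ -20249.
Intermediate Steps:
(-31823 + √(-1382 + 12817)) + 11467 = (-31823 + √11435) + 11467 = -20356 + √11435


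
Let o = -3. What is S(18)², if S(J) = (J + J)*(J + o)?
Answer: 291600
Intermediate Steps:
S(J) = 2*J*(-3 + J) (S(J) = (J + J)*(J - 3) = (2*J)*(-3 + J) = 2*J*(-3 + J))
S(18)² = (2*18*(-3 + 18))² = (2*18*15)² = 540² = 291600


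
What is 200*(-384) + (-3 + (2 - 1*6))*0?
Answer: -76800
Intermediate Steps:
200*(-384) + (-3 + (2 - 1*6))*0 = -76800 + (-3 + (2 - 6))*0 = -76800 + (-3 - 4)*0 = -76800 - 7*0 = -76800 + 0 = -76800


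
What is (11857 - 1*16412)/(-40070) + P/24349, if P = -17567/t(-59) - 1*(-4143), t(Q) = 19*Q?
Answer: 62226179799/218743965206 ≈ 0.28447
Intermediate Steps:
P = 4661870/1121 (P = -17567/(19*(-59)) - 1*(-4143) = -17567/(-1121) + 4143 = -17567*(-1/1121) + 4143 = 17567/1121 + 4143 = 4661870/1121 ≈ 4158.7)
(11857 - 1*16412)/(-40070) + P/24349 = (11857 - 1*16412)/(-40070) + (4661870/1121)/24349 = (11857 - 16412)*(-1/40070) + (4661870/1121)*(1/24349) = -4555*(-1/40070) + 4661870/27295229 = 911/8014 + 4661870/27295229 = 62226179799/218743965206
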